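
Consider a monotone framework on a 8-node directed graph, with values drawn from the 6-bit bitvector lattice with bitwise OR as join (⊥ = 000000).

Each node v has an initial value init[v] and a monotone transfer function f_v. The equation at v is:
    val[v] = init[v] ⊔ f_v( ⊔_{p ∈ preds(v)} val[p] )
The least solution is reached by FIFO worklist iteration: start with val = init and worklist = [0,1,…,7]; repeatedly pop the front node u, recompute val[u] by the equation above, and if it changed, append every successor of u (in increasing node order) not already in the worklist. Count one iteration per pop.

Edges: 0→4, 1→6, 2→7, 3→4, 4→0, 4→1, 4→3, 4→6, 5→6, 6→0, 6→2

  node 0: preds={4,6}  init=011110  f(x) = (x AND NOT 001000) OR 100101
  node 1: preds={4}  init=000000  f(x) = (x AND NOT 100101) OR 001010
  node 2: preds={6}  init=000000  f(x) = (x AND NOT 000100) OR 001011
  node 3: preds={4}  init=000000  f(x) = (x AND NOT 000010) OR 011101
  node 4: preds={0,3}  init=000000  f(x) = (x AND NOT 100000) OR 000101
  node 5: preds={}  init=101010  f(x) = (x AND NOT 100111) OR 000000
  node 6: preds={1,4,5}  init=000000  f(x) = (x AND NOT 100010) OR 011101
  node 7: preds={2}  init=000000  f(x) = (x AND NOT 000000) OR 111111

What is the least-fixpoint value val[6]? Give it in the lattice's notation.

011101

Trace (14 dequeues):
  [1] u=0 | in 000000 | out 111111 | prev 011110 | push {}
  [2] u=1 | in 000000 | out 001010 | prev 000000 | push {}
  [3] u=2 | in 000000 | out 001011 | prev 000000 | push {}
  [4] u=3 | in 000000 | out 011101 | prev 000000 | push {}
  [5] u=4 | in 111111 | out 011111 | prev 000000 | push {0,1,3}
  [6] u=5 | in 000000 | out 101010 | ==
  [7] u=6 | in 111111 | out 011101 | prev 000000 | push {2}
  [8] u=7 | in 001011 | out 111111 | prev 000000 | push {}
  [9] u=0 | in 011111 | out 111111 | ==
  [10] u=1 | in 011111 | out 011010 | prev 001010 | push {6}
  [11] u=3 | in 011111 | out 011101 | ==
  [12] u=2 | in 011101 | out 011011 | prev 001011 | push {7}
  [13] u=6 | in 111111 | out 011101 | ==
  [14] u=7 | in 011011 | out 111111 | ==

Converged values:
  [0] 111111
  [1] 011010
  [2] 011011
  [3] 011101
  [4] 011111
  [5] 101010
  [6] 011101
  [7] 111111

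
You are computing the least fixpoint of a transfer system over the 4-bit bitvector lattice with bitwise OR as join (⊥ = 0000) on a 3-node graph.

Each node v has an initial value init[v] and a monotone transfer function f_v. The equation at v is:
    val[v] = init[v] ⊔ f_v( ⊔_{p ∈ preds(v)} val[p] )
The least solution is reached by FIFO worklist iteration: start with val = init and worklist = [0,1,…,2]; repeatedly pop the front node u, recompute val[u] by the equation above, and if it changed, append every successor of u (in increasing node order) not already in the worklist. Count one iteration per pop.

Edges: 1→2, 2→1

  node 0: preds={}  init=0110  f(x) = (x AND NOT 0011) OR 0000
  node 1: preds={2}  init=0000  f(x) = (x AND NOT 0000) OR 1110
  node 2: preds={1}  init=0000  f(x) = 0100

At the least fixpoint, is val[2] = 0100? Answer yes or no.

yes

Trace (4 dequeues):
  [1] u=0 | in 0000 | out 0110 | ==
  [2] u=1 | in 0000 | out 1110 | prev 0000 | push {}
  [3] u=2 | in 1110 | out 0100 | prev 0000 | push {1}
  [4] u=1 | in 0100 | out 1110 | ==

Converged values:
  [0] 0110
  [1] 1110
  [2] 0100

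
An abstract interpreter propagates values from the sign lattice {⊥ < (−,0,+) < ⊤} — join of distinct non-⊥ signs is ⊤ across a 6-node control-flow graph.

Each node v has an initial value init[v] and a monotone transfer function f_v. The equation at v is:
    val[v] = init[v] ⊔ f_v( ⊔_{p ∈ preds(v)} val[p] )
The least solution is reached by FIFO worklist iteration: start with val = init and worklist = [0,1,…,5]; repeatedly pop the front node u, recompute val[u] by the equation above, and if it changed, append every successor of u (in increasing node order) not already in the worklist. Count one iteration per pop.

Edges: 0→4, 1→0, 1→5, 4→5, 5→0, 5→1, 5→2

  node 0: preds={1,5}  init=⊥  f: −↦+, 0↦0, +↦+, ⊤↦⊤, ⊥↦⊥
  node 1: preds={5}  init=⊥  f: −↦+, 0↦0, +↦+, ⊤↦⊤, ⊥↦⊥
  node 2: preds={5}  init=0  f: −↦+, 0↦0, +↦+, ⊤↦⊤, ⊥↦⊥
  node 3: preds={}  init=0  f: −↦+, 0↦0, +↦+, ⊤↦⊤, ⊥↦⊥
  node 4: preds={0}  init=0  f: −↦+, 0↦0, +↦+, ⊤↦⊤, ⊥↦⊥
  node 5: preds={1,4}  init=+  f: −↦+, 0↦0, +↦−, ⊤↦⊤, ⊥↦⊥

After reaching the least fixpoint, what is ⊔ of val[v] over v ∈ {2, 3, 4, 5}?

Iteration log — 12 steps:
  step 1. node 0  ⊔preds=+  new=+  old=⊥  +wl: 
  step 2. node 1  ⊔preds=+  new=+  old=⊥  +wl: 0
  step 3. node 2  ⊔preds=+  new=⊤  old=0  +wl: 
  step 4. node 3  ⊔preds=⊥  new=0  stable
  step 5. node 4  ⊔preds=+  new=⊤  old=0  +wl: 
  step 6. node 5  ⊔preds=⊤  new=⊤  old=+  +wl: 1,2
  step 7. node 0  ⊔preds=⊤  new=⊤  old=+  +wl: 4
  step 8. node 1  ⊔preds=⊤  new=⊤  old=+  +wl: 0,5
  step 9. node 2  ⊔preds=⊤  new=⊤  stable
  step 10. node 4  ⊔preds=⊤  new=⊤  stable
  step 11. node 0  ⊔preds=⊤  new=⊤  stable
  step 12. node 5  ⊔preds=⊤  new=⊤  stable

Least fixpoint reached:
  node 0: ⊤
  node 1: ⊤
  node 2: ⊤
  node 3: 0
  node 4: ⊤
  node 5: ⊤

⊤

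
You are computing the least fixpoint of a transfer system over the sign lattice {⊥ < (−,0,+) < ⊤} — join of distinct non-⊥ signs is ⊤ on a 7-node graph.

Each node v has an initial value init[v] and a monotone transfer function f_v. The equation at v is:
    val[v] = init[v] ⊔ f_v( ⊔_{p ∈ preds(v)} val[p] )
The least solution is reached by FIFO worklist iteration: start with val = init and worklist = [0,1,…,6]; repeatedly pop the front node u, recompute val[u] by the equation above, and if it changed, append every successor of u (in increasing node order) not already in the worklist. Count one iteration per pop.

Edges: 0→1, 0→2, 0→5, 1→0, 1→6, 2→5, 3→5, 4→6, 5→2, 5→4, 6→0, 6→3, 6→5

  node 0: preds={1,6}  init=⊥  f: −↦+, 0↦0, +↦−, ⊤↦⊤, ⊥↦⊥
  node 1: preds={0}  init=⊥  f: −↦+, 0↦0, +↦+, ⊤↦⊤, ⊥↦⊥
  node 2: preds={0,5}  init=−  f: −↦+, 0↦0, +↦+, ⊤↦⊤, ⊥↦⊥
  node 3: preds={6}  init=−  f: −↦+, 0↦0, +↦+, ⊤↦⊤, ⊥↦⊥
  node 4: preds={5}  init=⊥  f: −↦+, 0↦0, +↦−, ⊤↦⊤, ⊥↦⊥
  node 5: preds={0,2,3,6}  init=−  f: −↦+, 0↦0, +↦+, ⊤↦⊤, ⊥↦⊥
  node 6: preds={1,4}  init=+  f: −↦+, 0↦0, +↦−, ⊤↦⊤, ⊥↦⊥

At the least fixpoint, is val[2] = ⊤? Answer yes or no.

yes

Trace (15 dequeues):
  [1] u=0 | in + | out − | prev ⊥ | push {}
  [2] u=1 | in − | out + | prev ⊥ | push {0}
  [3] u=2 | in − | out ⊤ | prev − | push {}
  [4] u=3 | in + | out ⊤ | prev − | push {}
  [5] u=4 | in − | out + | prev ⊥ | push {}
  [6] u=5 | in ⊤ | out ⊤ | prev − | push {2,4}
  [7] u=6 | in + | out ⊤ | prev + | push {3,5}
  [8] u=0 | in ⊤ | out ⊤ | prev − | push {1}
  [9] u=2 | in ⊤ | out ⊤ | ==
  [10] u=4 | in ⊤ | out ⊤ | prev + | push {6}
  [11] u=3 | in ⊤ | out ⊤ | ==
  [12] u=5 | in ⊤ | out ⊤ | ==
  [13] u=1 | in ⊤ | out ⊤ | prev + | push {0}
  [14] u=6 | in ⊤ | out ⊤ | ==
  [15] u=0 | in ⊤ | out ⊤ | ==

Converged values:
  [0] ⊤
  [1] ⊤
  [2] ⊤
  [3] ⊤
  [4] ⊤
  [5] ⊤
  [6] ⊤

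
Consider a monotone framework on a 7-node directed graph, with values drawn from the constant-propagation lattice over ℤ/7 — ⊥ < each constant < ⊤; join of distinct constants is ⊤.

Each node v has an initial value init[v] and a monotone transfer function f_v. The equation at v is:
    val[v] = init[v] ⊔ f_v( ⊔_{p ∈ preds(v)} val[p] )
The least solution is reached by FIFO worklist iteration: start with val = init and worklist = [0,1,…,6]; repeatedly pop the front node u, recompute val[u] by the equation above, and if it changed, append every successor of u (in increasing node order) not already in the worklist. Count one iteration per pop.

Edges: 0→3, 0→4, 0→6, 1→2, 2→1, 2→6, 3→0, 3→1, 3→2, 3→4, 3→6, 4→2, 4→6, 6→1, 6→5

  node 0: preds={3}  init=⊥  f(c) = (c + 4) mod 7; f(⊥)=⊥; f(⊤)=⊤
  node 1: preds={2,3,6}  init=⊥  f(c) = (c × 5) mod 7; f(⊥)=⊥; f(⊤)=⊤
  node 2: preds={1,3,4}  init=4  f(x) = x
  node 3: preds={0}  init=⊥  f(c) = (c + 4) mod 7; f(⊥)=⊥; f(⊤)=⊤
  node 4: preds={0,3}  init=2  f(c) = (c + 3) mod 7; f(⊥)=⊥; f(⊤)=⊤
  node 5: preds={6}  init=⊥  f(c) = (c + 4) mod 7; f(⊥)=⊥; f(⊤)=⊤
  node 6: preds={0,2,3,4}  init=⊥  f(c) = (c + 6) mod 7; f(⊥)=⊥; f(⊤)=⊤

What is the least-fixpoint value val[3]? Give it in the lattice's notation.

Worklist (10 pops):
  #1 pop 0: in=⊥ → ⊥ (no change)
  #2 pop 1: in=4 → 6 (was ⊥); enqueue []
  #3 pop 2: in=⊤ → ⊤ (was 4); enqueue [1]
  #4 pop 3: in=⊥ → ⊥ (no change)
  #5 pop 4: in=⊥ → 2 (no change)
  #6 pop 5: in=⊥ → ⊥ (no change)
  #7 pop 6: in=⊤ → ⊤ (was ⊥); enqueue [5]
  #8 pop 1: in=⊤ → ⊤ (was 6); enqueue [2]
  #9 pop 5: in=⊤ → ⊤ (was ⊥); enqueue []
  #10 pop 2: in=⊤ → ⊤ (no change)

Fixpoint:
  val[0] = ⊥
  val[1] = ⊤
  val[2] = ⊤
  val[3] = ⊥
  val[4] = 2
  val[5] = ⊤
  val[6] = ⊤

⊥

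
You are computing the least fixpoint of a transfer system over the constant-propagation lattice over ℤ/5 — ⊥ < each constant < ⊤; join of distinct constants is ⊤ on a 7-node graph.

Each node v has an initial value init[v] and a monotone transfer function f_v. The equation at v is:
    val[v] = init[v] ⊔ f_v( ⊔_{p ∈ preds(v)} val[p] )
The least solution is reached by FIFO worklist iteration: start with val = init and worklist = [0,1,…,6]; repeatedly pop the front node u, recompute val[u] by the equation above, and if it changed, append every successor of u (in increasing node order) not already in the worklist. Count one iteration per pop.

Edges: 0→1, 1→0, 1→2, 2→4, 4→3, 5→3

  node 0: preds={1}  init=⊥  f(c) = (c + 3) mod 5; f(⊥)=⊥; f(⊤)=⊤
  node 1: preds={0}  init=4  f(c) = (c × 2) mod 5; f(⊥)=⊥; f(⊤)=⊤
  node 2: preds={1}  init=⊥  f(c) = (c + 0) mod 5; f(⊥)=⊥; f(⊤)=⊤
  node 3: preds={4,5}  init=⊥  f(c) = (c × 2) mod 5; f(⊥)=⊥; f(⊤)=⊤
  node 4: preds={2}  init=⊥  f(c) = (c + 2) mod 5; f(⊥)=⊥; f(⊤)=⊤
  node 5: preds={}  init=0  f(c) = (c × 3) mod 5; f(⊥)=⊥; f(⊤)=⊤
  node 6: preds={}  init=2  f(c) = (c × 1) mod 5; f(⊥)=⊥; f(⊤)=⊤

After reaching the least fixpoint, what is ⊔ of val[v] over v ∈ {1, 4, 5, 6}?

⊤

Iteration log — 8 steps:
  step 1. node 0  ⊔preds=4  new=2  old=⊥  +wl: 
  step 2. node 1  ⊔preds=2  new=4  stable
  step 3. node 2  ⊔preds=4  new=4  old=⊥  +wl: 
  step 4. node 3  ⊔preds=0  new=0  old=⊥  +wl: 
  step 5. node 4  ⊔preds=4  new=1  old=⊥  +wl: 3
  step 6. node 5  ⊔preds=⊥  new=0  stable
  step 7. node 6  ⊔preds=⊥  new=2  stable
  step 8. node 3  ⊔preds=⊤  new=⊤  old=0  +wl: 

Least fixpoint reached:
  node 0: 2
  node 1: 4
  node 2: 4
  node 3: ⊤
  node 4: 1
  node 5: 0
  node 6: 2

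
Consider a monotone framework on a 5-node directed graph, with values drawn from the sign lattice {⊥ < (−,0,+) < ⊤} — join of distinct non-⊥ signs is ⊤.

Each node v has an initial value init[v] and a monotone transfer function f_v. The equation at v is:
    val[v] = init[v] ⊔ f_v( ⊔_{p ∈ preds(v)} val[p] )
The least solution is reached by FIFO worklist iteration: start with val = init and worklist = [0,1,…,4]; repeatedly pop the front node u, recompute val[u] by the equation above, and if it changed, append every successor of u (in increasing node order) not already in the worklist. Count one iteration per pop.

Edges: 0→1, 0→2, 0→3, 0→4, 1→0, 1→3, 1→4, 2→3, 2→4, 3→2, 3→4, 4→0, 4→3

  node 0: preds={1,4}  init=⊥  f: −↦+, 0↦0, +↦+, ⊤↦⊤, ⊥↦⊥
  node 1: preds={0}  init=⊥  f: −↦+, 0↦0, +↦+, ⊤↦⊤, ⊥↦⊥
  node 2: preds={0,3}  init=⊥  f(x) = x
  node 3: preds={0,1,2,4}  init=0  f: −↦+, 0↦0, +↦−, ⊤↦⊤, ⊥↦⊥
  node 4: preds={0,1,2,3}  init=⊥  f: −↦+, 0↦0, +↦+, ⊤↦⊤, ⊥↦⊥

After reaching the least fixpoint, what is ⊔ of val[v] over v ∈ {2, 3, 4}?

0

Worklist (12 pops):
  #1 pop 0: in=⊥ → ⊥ (no change)
  #2 pop 1: in=⊥ → ⊥ (no change)
  #3 pop 2: in=0 → 0 (was ⊥); enqueue []
  #4 pop 3: in=0 → 0 (no change)
  #5 pop 4: in=0 → 0 (was ⊥); enqueue [0,3]
  #6 pop 0: in=0 → 0 (was ⊥); enqueue [1,2,4]
  #7 pop 3: in=0 → 0 (no change)
  #8 pop 1: in=0 → 0 (was ⊥); enqueue [0,3]
  #9 pop 2: in=0 → 0 (no change)
  #10 pop 4: in=0 → 0 (no change)
  #11 pop 0: in=0 → 0 (no change)
  #12 pop 3: in=0 → 0 (no change)

Fixpoint:
  val[0] = 0
  val[1] = 0
  val[2] = 0
  val[3] = 0
  val[4] = 0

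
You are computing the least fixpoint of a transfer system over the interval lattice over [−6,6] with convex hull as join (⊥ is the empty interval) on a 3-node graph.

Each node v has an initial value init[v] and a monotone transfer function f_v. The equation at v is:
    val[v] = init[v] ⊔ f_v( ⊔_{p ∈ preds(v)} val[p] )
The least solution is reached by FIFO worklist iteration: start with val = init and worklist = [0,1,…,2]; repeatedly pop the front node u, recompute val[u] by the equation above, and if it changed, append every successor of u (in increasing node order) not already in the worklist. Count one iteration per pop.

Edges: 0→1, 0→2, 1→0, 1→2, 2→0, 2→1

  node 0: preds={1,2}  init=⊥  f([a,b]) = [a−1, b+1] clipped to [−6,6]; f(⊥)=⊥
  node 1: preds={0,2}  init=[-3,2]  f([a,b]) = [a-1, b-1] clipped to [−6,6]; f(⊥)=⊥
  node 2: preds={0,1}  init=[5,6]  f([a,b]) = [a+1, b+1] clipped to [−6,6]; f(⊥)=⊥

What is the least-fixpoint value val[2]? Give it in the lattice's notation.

Worklist (8 pops):
  #1 pop 0: in=[-3,6] → [-4,6] (was ⊥); enqueue []
  #2 pop 1: in=[-4,6] → [-5,5] (was [-3,2]); enqueue [0]
  #3 pop 2: in=[-5,6] → [-4,6] (was [5,6]); enqueue [1]
  #4 pop 0: in=[-5,6] → [-6,6] (was [-4,6]); enqueue [2]
  #5 pop 1: in=[-6,6] → [-6,5] (was [-5,5]); enqueue [0]
  #6 pop 2: in=[-6,6] → [-5,6] (was [-4,6]); enqueue [1]
  #7 pop 0: in=[-6,6] → [-6,6] (no change)
  #8 pop 1: in=[-6,6] → [-6,5] (no change)

Fixpoint:
  val[0] = [-6,6]
  val[1] = [-6,5]
  val[2] = [-5,6]

[-5,6]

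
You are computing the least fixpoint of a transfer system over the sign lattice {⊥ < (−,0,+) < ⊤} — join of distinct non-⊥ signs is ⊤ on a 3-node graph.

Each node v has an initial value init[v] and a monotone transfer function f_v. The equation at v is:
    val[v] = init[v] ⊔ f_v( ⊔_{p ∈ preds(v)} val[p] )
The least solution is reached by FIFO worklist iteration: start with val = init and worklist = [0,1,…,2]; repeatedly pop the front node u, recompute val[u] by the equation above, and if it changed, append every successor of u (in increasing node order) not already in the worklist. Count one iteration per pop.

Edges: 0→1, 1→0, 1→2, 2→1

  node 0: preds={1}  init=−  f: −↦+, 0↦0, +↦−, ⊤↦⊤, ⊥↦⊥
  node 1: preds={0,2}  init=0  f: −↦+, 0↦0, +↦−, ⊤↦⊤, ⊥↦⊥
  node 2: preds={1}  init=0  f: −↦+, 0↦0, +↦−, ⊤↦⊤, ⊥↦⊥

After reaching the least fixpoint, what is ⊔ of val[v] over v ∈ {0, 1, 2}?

⊤

Trace (5 dequeues):
  [1] u=0 | in 0 | out ⊤ | prev − | push {}
  [2] u=1 | in ⊤ | out ⊤ | prev 0 | push {0}
  [3] u=2 | in ⊤ | out ⊤ | prev 0 | push {1}
  [4] u=0 | in ⊤ | out ⊤ | ==
  [5] u=1 | in ⊤ | out ⊤ | ==

Converged values:
  [0] ⊤
  [1] ⊤
  [2] ⊤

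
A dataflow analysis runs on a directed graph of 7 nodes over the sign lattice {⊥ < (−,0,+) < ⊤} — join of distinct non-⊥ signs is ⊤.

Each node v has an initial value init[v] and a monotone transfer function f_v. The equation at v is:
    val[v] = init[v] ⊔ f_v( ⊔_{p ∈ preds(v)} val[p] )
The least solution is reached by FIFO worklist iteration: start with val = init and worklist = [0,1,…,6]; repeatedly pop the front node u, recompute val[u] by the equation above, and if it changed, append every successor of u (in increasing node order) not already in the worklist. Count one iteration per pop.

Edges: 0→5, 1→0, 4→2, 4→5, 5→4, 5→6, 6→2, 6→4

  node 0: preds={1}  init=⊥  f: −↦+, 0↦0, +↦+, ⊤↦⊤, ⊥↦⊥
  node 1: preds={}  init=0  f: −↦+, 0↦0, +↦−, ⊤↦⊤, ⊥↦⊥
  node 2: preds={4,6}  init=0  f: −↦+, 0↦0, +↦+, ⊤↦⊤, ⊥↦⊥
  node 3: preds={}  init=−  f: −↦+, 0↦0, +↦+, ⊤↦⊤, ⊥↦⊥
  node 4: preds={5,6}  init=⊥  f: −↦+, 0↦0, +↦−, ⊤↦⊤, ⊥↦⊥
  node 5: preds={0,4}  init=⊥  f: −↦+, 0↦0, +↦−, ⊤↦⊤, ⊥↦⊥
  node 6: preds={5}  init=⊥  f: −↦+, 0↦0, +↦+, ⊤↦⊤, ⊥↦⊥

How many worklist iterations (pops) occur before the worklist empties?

10

Iteration log — 10 steps:
  step 1. node 0  ⊔preds=0  new=0  old=⊥  +wl: 
  step 2. node 1  ⊔preds=⊥  new=0  stable
  step 3. node 2  ⊔preds=⊥  new=0  stable
  step 4. node 3  ⊔preds=⊥  new=−  stable
  step 5. node 4  ⊔preds=⊥  new=⊥  stable
  step 6. node 5  ⊔preds=0  new=0  old=⊥  +wl: 4
  step 7. node 6  ⊔preds=0  new=0  old=⊥  +wl: 2
  step 8. node 4  ⊔preds=0  new=0  old=⊥  +wl: 5
  step 9. node 2  ⊔preds=0  new=0  stable
  step 10. node 5  ⊔preds=0  new=0  stable

Least fixpoint reached:
  node 0: 0
  node 1: 0
  node 2: 0
  node 3: −
  node 4: 0
  node 5: 0
  node 6: 0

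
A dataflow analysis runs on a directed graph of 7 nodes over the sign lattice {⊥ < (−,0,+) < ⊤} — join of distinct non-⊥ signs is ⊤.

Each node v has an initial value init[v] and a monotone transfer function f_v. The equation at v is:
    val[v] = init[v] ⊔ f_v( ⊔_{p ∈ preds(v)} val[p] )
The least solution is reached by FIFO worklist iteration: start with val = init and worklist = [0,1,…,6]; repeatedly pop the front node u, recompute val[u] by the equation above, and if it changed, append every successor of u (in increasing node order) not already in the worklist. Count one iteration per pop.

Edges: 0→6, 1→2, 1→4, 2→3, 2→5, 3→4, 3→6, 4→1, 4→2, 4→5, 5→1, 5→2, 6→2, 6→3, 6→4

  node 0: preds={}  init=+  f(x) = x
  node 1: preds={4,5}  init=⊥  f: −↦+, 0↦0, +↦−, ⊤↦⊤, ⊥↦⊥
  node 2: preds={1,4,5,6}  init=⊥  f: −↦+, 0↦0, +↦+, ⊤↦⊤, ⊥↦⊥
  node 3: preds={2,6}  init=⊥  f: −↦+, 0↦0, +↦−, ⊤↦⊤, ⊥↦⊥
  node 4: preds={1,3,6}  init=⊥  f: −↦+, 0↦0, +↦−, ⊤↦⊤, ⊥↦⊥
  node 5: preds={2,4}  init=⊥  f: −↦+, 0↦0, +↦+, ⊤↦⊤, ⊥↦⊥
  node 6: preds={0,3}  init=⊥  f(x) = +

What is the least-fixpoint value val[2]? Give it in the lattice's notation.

⊤

Trace (19 dequeues):
  [1] u=0 | in ⊥ | out + | ==
  [2] u=1 | in ⊥ | out ⊥ | ==
  [3] u=2 | in ⊥ | out ⊥ | ==
  [4] u=3 | in ⊥ | out ⊥ | ==
  [5] u=4 | in ⊥ | out ⊥ | ==
  [6] u=5 | in ⊥ | out ⊥ | ==
  [7] u=6 | in + | out + | prev ⊥ | push {2,3,4}
  [8] u=2 | in + | out + | prev ⊥ | push {5}
  [9] u=3 | in + | out − | prev ⊥ | push {6}
  [10] u=4 | in ⊤ | out ⊤ | prev ⊥ | push {1,2}
  [11] u=5 | in ⊤ | out ⊤ | prev ⊥ | push {}
  [12] u=6 | in ⊤ | out + | ==
  [13] u=1 | in ⊤ | out ⊤ | prev ⊥ | push {4}
  [14] u=2 | in ⊤ | out ⊤ | prev + | push {3,5}
  [15] u=4 | in ⊤ | out ⊤ | ==
  [16] u=3 | in ⊤ | out ⊤ | prev − | push {4,6}
  [17] u=5 | in ⊤ | out ⊤ | ==
  [18] u=4 | in ⊤ | out ⊤ | ==
  [19] u=6 | in ⊤ | out + | ==

Converged values:
  [0] +
  [1] ⊤
  [2] ⊤
  [3] ⊤
  [4] ⊤
  [5] ⊤
  [6] +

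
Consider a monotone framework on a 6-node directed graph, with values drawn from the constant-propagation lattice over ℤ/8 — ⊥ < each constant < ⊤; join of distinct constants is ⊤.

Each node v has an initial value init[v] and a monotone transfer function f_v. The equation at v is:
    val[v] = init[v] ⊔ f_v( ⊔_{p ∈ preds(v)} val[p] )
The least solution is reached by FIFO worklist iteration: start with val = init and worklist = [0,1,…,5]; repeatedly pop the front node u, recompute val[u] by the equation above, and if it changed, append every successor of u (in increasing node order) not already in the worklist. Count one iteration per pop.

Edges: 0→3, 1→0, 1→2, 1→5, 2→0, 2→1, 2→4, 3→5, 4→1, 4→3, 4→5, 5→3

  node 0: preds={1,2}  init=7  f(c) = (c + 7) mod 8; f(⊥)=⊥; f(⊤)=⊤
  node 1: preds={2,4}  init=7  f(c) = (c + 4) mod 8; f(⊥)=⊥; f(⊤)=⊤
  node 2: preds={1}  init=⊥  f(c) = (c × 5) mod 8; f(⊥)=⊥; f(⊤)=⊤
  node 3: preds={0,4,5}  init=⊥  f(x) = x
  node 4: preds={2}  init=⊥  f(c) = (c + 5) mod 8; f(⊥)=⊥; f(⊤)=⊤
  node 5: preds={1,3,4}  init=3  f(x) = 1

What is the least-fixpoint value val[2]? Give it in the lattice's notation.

⊤

Worklist (18 pops):
  #1 pop 0: in=7 → ⊤ (was 7); enqueue []
  #2 pop 1: in=⊥ → 7 (no change)
  #3 pop 2: in=7 → 3 (was ⊥); enqueue [0,1]
  #4 pop 3: in=⊤ → ⊤ (was ⊥); enqueue []
  #5 pop 4: in=3 → 0 (was ⊥); enqueue [3]
  #6 pop 5: in=⊤ → ⊤ (was 3); enqueue []
  #7 pop 0: in=⊤ → ⊤ (no change)
  #8 pop 1: in=⊤ → ⊤ (was 7); enqueue [0,2,5]
  #9 pop 3: in=⊤ → ⊤ (no change)
  #10 pop 0: in=⊤ → ⊤ (no change)
  #11 pop 2: in=⊤ → ⊤ (was 3); enqueue [0,1,4]
  #12 pop 5: in=⊤ → ⊤ (no change)
  #13 pop 0: in=⊤ → ⊤ (no change)
  #14 pop 1: in=⊤ → ⊤ (no change)
  #15 pop 4: in=⊤ → ⊤ (was 0); enqueue [1,3,5]
  #16 pop 1: in=⊤ → ⊤ (no change)
  #17 pop 3: in=⊤ → ⊤ (no change)
  #18 pop 5: in=⊤ → ⊤ (no change)

Fixpoint:
  val[0] = ⊤
  val[1] = ⊤
  val[2] = ⊤
  val[3] = ⊤
  val[4] = ⊤
  val[5] = ⊤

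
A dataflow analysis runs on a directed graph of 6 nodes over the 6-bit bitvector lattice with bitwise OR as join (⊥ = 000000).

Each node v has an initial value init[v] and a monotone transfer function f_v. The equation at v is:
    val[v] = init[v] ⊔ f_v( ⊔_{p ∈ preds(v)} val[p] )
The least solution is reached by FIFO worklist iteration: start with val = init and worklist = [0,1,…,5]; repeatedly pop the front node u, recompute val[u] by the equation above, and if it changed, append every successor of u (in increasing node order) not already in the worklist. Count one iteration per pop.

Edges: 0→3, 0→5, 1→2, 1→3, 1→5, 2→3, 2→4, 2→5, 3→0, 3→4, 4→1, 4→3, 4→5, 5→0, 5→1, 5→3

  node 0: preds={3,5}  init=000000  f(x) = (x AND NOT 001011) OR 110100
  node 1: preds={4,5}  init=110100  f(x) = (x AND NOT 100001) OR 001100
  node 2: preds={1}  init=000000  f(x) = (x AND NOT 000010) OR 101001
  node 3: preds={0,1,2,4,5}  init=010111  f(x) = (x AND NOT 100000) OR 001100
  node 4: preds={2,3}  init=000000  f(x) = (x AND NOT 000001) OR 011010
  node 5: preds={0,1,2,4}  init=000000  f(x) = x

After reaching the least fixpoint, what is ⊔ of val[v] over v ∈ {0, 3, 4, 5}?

111111

Worklist (11 pops):
  #1 pop 0: in=010111 → 110100 (was 000000); enqueue []
  #2 pop 1: in=000000 → 111100 (was 110100); enqueue []
  #3 pop 2: in=111100 → 111101 (was 000000); enqueue []
  #4 pop 3: in=111101 → 011111 (was 010111); enqueue [0]
  #5 pop 4: in=111111 → 111110 (was 000000); enqueue [1,3]
  #6 pop 5: in=111111 → 111111 (was 000000); enqueue []
  #7 pop 0: in=111111 → 110100 (no change)
  #8 pop 1: in=111111 → 111110 (was 111100); enqueue [2,5]
  #9 pop 3: in=111111 → 011111 (no change)
  #10 pop 2: in=111110 → 111101 (no change)
  #11 pop 5: in=111111 → 111111 (no change)

Fixpoint:
  val[0] = 110100
  val[1] = 111110
  val[2] = 111101
  val[3] = 011111
  val[4] = 111110
  val[5] = 111111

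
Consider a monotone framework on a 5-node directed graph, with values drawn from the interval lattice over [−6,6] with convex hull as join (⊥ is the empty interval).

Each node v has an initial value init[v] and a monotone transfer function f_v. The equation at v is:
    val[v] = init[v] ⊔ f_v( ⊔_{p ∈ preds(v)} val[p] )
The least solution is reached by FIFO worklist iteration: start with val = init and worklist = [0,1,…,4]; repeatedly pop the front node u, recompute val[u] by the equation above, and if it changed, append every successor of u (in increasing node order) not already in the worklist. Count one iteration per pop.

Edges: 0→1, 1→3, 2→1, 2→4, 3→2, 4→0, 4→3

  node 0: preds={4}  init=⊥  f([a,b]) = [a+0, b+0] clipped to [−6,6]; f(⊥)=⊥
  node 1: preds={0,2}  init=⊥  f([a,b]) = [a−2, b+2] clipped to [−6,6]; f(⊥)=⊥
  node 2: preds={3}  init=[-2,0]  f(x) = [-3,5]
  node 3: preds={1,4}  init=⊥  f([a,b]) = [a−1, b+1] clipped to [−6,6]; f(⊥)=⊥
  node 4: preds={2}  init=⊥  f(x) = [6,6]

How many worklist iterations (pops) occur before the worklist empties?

11

Trace (11 dequeues):
  [1] u=0 | in ⊥ | out ⊥ | ==
  [2] u=1 | in [-2,0] | out [-4,2] | prev ⊥ | push {}
  [3] u=2 | in ⊥ | out [-3,5] | prev [-2,0] | push {1}
  [4] u=3 | in [-4,2] | out [-5,3] | prev ⊥ | push {2}
  [5] u=4 | in [-3,5] | out [6,6] | prev ⊥ | push {0,3}
  [6] u=1 | in [-3,5] | out [-5,6] | prev [-4,2] | push {}
  [7] u=2 | in [-5,3] | out [-3,5] | ==
  [8] u=0 | in [6,6] | out [6,6] | prev ⊥ | push {1}
  [9] u=3 | in [-5,6] | out [-6,6] | prev [-5,3] | push {2}
  [10] u=1 | in [-3,6] | out [-5,6] | ==
  [11] u=2 | in [-6,6] | out [-3,5] | ==

Converged values:
  [0] [6,6]
  [1] [-5,6]
  [2] [-3,5]
  [3] [-6,6]
  [4] [6,6]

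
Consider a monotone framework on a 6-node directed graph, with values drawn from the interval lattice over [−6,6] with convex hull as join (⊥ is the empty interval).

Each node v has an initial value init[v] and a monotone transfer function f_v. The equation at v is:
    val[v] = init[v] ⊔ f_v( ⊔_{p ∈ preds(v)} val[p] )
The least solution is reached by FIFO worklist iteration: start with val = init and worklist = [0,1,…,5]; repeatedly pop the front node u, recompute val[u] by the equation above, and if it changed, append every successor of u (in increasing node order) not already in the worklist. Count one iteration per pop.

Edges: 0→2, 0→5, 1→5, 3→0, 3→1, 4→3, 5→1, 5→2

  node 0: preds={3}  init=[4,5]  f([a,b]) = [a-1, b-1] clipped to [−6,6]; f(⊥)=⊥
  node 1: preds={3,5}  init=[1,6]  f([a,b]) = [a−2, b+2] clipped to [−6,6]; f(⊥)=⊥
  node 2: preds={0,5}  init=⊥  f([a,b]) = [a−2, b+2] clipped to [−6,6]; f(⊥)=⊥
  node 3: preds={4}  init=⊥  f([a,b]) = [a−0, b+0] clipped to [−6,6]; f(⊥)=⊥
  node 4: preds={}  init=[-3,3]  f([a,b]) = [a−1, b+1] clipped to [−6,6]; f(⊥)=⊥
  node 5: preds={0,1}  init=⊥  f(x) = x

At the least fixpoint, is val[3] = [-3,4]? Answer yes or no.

Iteration log — 15 steps:
  step 1. node 0  ⊔preds=⊥  new=[4,5]  stable
  step 2. node 1  ⊔preds=⊥  new=[1,6]  stable
  step 3. node 2  ⊔preds=[4,5]  new=[2,6]  old=⊥  +wl: 
  step 4. node 3  ⊔preds=[-3,3]  new=[-3,3]  old=⊥  +wl: 0,1
  step 5. node 4  ⊔preds=⊥  new=[-3,3]  stable
  step 6. node 5  ⊔preds=[1,6]  new=[1,6]  old=⊥  +wl: 2
  step 7. node 0  ⊔preds=[-3,3]  new=[-4,5]  old=[4,5]  +wl: 5
  step 8. node 1  ⊔preds=[-3,6]  new=[-5,6]  old=[1,6]  +wl: 
  step 9. node 2  ⊔preds=[-4,6]  new=[-6,6]  old=[2,6]  +wl: 
  step 10. node 5  ⊔preds=[-5,6]  new=[-5,6]  old=[1,6]  +wl: 1,2
  step 11. node 1  ⊔preds=[-5,6]  new=[-6,6]  old=[-5,6]  +wl: 5
  step 12. node 2  ⊔preds=[-5,6]  new=[-6,6]  stable
  step 13. node 5  ⊔preds=[-6,6]  new=[-6,6]  old=[-5,6]  +wl: 1,2
  step 14. node 1  ⊔preds=[-6,6]  new=[-6,6]  stable
  step 15. node 2  ⊔preds=[-6,6]  new=[-6,6]  stable

Least fixpoint reached:
  node 0: [-4,5]
  node 1: [-6,6]
  node 2: [-6,6]
  node 3: [-3,3]
  node 4: [-3,3]
  node 5: [-6,6]

no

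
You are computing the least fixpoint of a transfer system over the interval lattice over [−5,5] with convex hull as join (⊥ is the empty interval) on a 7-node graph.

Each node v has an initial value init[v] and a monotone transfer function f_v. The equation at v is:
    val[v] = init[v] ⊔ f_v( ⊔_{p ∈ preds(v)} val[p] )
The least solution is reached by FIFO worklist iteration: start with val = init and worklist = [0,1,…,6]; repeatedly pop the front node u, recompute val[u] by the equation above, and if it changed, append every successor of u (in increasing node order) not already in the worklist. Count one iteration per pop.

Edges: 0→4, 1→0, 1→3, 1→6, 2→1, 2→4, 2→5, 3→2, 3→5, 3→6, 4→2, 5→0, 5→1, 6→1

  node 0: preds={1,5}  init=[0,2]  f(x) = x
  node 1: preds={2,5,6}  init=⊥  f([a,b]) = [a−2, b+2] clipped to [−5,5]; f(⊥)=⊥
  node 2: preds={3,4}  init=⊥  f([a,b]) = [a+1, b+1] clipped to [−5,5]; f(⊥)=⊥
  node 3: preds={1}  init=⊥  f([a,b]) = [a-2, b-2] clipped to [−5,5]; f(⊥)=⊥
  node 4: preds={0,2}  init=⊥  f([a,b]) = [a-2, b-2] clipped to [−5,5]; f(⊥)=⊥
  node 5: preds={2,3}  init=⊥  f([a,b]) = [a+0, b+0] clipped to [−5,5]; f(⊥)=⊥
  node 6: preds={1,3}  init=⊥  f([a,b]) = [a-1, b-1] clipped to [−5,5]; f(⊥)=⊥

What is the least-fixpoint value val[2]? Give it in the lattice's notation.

[-4,4]

Trace (35 dequeues):
  [1] u=0 | in ⊥ | out [0,2] | ==
  [2] u=1 | in ⊥ | out ⊥ | ==
  [3] u=2 | in ⊥ | out ⊥ | ==
  [4] u=3 | in ⊥ | out ⊥ | ==
  [5] u=4 | in [0,2] | out [-2,0] | prev ⊥ | push {2}
  [6] u=5 | in ⊥ | out ⊥ | ==
  [7] u=6 | in ⊥ | out ⊥ | ==
  [8] u=2 | in [-2,0] | out [-1,1] | prev ⊥ | push {1,4,5}
  [9] u=1 | in [-1,1] | out [-3,3] | prev ⊥ | push {0,3,6}
  [10] u=4 | in [-1,2] | out [-3,0] | prev [-2,0] | push {2}
  [11] u=5 | in [-1,1] | out [-1,1] | prev ⊥ | push {1}
  [12] u=0 | in [-3,3] | out [-3,3] | prev [0,2] | push {4}
  [13] u=3 | in [-3,3] | out [-5,1] | prev ⊥ | push {5}
  [14] u=6 | in [-5,3] | out [-5,2] | prev ⊥ | push {}
  [15] u=2 | in [-5,1] | out [-4,2] | prev [-1,1] | push {}
  [16] u=1 | in [-5,2] | out [-5,4] | prev [-3,3] | push {0,3,6}
  [17] u=4 | in [-4,3] | out [-5,1] | prev [-3,0] | push {2}
  [18] u=5 | in [-5,2] | out [-5,2] | prev [-1,1] | push {1}
  [19] u=0 | in [-5,4] | out [-5,4] | prev [-3,3] | push {4}
  [20] u=3 | in [-5,4] | out [-5,2] | prev [-5,1] | push {5}
  [21] u=6 | in [-5,4] | out [-5,3] | prev [-5,2] | push {}
  [22] u=2 | in [-5,2] | out [-4,3] | prev [-4,2] | push {}
  [23] u=1 | in [-5,3] | out [-5,5] | prev [-5,4] | push {0,3,6}
  [24] u=4 | in [-5,4] | out [-5,2] | prev [-5,1] | push {2}
  [25] u=5 | in [-5,3] | out [-5,3] | prev [-5,2] | push {1}
  [26] u=0 | in [-5,5] | out [-5,5] | prev [-5,4] | push {4}
  [27] u=3 | in [-5,5] | out [-5,3] | prev [-5,2] | push {5}
  [28] u=6 | in [-5,5] | out [-5,4] | prev [-5,3] | push {}
  [29] u=2 | in [-5,3] | out [-4,4] | prev [-4,3] | push {}
  [30] u=1 | in [-5,4] | out [-5,5] | ==
  [31] u=4 | in [-5,5] | out [-5,3] | prev [-5,2] | push {2}
  [32] u=5 | in [-5,4] | out [-5,4] | prev [-5,3] | push {0,1}
  [33] u=2 | in [-5,3] | out [-4,4] | ==
  [34] u=0 | in [-5,5] | out [-5,5] | ==
  [35] u=1 | in [-5,4] | out [-5,5] | ==

Converged values:
  [0] [-5,5]
  [1] [-5,5]
  [2] [-4,4]
  [3] [-5,3]
  [4] [-5,3]
  [5] [-5,4]
  [6] [-5,4]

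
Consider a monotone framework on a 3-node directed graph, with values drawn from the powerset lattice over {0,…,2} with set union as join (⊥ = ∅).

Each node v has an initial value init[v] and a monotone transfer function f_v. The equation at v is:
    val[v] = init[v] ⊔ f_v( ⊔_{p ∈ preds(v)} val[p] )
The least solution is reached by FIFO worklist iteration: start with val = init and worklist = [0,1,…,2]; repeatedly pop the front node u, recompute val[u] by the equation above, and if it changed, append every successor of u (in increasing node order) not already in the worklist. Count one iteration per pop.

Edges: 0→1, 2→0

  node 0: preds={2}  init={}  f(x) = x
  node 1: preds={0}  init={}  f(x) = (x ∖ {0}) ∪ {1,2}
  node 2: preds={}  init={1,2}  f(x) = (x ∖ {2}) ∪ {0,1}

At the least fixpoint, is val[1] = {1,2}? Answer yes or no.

Iteration log — 5 steps:
  step 1. node 0  ⊔preds={1,2}  new={1,2}  old={}  +wl: 
  step 2. node 1  ⊔preds={1,2}  new={1,2}  old={}  +wl: 
  step 3. node 2  ⊔preds={}  new={0,1,2}  old={1,2}  +wl: 0
  step 4. node 0  ⊔preds={0,1,2}  new={0,1,2}  old={1,2}  +wl: 1
  step 5. node 1  ⊔preds={0,1,2}  new={1,2}  stable

Least fixpoint reached:
  node 0: {0,1,2}
  node 1: {1,2}
  node 2: {0,1,2}

yes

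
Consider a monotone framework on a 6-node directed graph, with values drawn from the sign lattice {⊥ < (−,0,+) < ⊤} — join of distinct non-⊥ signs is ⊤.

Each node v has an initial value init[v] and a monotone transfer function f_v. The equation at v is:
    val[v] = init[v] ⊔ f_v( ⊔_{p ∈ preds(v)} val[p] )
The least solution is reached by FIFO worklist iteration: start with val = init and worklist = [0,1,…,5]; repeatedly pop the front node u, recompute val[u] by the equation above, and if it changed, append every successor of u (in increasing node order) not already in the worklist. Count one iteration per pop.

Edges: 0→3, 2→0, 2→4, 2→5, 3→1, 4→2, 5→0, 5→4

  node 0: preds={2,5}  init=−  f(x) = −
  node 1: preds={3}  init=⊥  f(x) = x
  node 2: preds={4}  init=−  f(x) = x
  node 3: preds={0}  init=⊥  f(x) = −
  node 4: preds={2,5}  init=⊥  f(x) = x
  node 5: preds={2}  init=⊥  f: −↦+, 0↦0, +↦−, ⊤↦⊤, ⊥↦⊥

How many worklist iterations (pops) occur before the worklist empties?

Iteration log — 16 steps:
  step 1. node 0  ⊔preds=−  new=−  stable
  step 2. node 1  ⊔preds=⊥  new=⊥  stable
  step 3. node 2  ⊔preds=⊥  new=−  stable
  step 4. node 3  ⊔preds=−  new=−  old=⊥  +wl: 1
  step 5. node 4  ⊔preds=−  new=−  old=⊥  +wl: 2
  step 6. node 5  ⊔preds=−  new=+  old=⊥  +wl: 0,4
  step 7. node 1  ⊔preds=−  new=−  old=⊥  +wl: 
  step 8. node 2  ⊔preds=−  new=−  stable
  step 9. node 0  ⊔preds=⊤  new=−  stable
  step 10. node 4  ⊔preds=⊤  new=⊤  old=−  +wl: 2
  step 11. node 2  ⊔preds=⊤  new=⊤  old=−  +wl: 0,4,5
  step 12. node 0  ⊔preds=⊤  new=−  stable
  step 13. node 4  ⊔preds=⊤  new=⊤  stable
  step 14. node 5  ⊔preds=⊤  new=⊤  old=+  +wl: 0,4
  step 15. node 0  ⊔preds=⊤  new=−  stable
  step 16. node 4  ⊔preds=⊤  new=⊤  stable

Least fixpoint reached:
  node 0: −
  node 1: −
  node 2: ⊤
  node 3: −
  node 4: ⊤
  node 5: ⊤

16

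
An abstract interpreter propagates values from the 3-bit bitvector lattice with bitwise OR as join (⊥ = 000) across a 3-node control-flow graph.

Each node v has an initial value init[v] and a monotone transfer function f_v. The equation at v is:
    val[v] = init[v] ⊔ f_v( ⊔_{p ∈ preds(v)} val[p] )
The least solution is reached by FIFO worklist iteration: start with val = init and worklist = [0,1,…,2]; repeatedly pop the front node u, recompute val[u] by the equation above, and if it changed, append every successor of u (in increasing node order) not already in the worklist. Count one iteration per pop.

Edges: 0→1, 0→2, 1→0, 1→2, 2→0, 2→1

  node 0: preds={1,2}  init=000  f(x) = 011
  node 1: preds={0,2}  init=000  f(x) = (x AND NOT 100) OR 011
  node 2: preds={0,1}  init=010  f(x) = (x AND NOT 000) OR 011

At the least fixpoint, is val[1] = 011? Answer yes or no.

yes

Worklist (5 pops):
  #1 pop 0: in=010 → 011 (was 000); enqueue []
  #2 pop 1: in=011 → 011 (was 000); enqueue [0]
  #3 pop 2: in=011 → 011 (was 010); enqueue [1]
  #4 pop 0: in=011 → 011 (no change)
  #5 pop 1: in=011 → 011 (no change)

Fixpoint:
  val[0] = 011
  val[1] = 011
  val[2] = 011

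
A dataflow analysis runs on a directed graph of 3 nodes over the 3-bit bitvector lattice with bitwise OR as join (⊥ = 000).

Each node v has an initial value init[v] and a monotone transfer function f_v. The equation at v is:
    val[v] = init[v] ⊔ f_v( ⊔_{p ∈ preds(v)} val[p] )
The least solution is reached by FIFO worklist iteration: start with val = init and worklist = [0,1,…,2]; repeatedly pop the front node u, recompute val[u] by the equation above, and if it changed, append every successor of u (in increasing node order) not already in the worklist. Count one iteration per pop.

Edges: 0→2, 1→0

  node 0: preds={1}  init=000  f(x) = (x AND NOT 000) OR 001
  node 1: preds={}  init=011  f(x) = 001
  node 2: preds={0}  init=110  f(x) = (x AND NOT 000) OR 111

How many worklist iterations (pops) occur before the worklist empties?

Trace (3 dequeues):
  [1] u=0 | in 011 | out 011 | prev 000 | push {}
  [2] u=1 | in 000 | out 011 | ==
  [3] u=2 | in 011 | out 111 | prev 110 | push {}

Converged values:
  [0] 011
  [1] 011
  [2] 111

3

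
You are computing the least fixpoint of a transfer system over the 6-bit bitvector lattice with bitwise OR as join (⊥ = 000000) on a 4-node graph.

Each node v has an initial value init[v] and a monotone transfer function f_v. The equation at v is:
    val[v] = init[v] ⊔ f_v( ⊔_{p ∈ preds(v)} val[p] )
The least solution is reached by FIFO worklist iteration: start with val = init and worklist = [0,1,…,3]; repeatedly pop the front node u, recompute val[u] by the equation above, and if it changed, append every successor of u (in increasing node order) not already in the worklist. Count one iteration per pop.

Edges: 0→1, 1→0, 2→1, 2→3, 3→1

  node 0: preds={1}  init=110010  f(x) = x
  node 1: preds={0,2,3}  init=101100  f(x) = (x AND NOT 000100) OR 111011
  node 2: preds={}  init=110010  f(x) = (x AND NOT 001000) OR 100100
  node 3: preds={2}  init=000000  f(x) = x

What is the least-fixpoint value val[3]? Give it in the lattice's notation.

Iteration log — 6 steps:
  step 1. node 0  ⊔preds=101100  new=111110  old=110010  +wl: 
  step 2. node 1  ⊔preds=111110  new=111111  old=101100  +wl: 0
  step 3. node 2  ⊔preds=000000  new=110110  old=110010  +wl: 1
  step 4. node 3  ⊔preds=110110  new=110110  old=000000  +wl: 
  step 5. node 0  ⊔preds=111111  new=111111  old=111110  +wl: 
  step 6. node 1  ⊔preds=111111  new=111111  stable

Least fixpoint reached:
  node 0: 111111
  node 1: 111111
  node 2: 110110
  node 3: 110110

110110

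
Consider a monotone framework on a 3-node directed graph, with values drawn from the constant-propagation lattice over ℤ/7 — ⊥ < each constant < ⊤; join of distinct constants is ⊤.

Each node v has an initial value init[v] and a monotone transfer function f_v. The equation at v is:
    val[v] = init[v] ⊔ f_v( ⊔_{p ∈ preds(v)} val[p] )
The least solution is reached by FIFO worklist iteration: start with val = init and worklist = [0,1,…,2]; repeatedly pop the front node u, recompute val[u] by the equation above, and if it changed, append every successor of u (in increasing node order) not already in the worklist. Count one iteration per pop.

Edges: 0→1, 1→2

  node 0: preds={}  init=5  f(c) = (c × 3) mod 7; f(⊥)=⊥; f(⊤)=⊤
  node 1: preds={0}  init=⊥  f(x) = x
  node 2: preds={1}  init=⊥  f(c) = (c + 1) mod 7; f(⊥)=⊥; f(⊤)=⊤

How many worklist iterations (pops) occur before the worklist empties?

3

Trace (3 dequeues):
  [1] u=0 | in ⊥ | out 5 | ==
  [2] u=1 | in 5 | out 5 | prev ⊥ | push {}
  [3] u=2 | in 5 | out 6 | prev ⊥ | push {}

Converged values:
  [0] 5
  [1] 5
  [2] 6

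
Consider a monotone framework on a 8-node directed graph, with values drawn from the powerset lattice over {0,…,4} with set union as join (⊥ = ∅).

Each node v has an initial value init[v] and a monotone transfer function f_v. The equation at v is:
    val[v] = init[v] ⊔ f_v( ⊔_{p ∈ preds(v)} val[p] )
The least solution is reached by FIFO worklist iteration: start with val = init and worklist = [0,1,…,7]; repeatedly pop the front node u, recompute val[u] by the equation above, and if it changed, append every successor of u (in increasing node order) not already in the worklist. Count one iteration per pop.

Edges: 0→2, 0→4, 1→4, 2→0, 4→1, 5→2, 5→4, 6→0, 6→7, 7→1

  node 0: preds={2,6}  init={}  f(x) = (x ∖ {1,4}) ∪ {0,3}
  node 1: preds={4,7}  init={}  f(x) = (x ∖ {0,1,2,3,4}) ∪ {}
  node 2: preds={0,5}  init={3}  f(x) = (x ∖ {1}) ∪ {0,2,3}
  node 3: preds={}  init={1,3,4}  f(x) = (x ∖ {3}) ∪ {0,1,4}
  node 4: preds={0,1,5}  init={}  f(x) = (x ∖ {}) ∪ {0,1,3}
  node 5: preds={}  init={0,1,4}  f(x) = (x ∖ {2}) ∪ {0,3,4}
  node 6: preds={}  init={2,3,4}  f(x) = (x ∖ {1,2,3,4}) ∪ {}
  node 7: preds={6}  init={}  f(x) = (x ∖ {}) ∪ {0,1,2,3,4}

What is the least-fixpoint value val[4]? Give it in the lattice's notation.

{0,1,2,3,4}

Iteration log — 12 steps:
  step 1. node 0  ⊔preds={2,3,4}  new={0,2,3}  old={}  +wl: 
  step 2. node 1  ⊔preds={}  new={}  stable
  step 3. node 2  ⊔preds={0,1,2,3,4}  new={0,2,3,4}  old={3}  +wl: 0
  step 4. node 3  ⊔preds={}  new={0,1,3,4}  old={1,3,4}  +wl: 
  step 5. node 4  ⊔preds={0,1,2,3,4}  new={0,1,2,3,4}  old={}  +wl: 1
  step 6. node 5  ⊔preds={}  new={0,1,3,4}  old={0,1,4}  +wl: 2,4
  step 7. node 6  ⊔preds={}  new={2,3,4}  stable
  step 8. node 7  ⊔preds={2,3,4}  new={0,1,2,3,4}  old={}  +wl: 
  step 9. node 0  ⊔preds={0,2,3,4}  new={0,2,3}  stable
  step 10. node 1  ⊔preds={0,1,2,3,4}  new={}  stable
  step 11. node 2  ⊔preds={0,1,2,3,4}  new={0,2,3,4}  stable
  step 12. node 4  ⊔preds={0,1,2,3,4}  new={0,1,2,3,4}  stable

Least fixpoint reached:
  node 0: {0,2,3}
  node 1: {}
  node 2: {0,2,3,4}
  node 3: {0,1,3,4}
  node 4: {0,1,2,3,4}
  node 5: {0,1,3,4}
  node 6: {2,3,4}
  node 7: {0,1,2,3,4}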